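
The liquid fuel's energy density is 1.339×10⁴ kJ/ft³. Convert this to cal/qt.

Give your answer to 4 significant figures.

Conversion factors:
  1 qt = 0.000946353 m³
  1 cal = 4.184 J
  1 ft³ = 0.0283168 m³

1.070×10⁵ cal/qt

1.339×10⁴ kJ/ft³ × 1000 J/kJ ÷ 0.0283168 m³/ft³ = 4.72864×10⁸ J/m³
4.72864×10⁸ J/m³ ÷ 4.184 J/cal × 0.000946353 m³/qt = 106954 cal/qt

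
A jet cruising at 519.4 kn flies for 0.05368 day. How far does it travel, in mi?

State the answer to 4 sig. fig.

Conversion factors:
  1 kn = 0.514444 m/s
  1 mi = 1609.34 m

519.4 kn × 0.514444 = 267.202 m/s
0.05368 day × 86400 = 4637.95 s
d = v × t = 267.202 m/s × 4637.95 s = 1.23927×10⁶ m
1.23927×10⁶ m ÷ (1609.34 m/mi) = 770.049 mi

770.0 mi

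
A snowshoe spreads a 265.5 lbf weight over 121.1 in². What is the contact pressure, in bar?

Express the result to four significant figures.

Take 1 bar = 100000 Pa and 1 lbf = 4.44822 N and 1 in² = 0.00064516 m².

0.1512 bar

265.5 lbf × 4.44822 = 1181 N
121.1 in² × 0.00064516 = 0.0781289 m²
P = F / A = 1181 N / 0.0781289 m² = 15116 Pa
15116 Pa ÷ (100000 Pa/bar) = 0.15116 bar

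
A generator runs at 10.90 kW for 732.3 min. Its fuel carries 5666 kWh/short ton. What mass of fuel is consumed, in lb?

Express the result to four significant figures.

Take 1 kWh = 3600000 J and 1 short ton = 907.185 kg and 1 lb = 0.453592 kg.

46.96 lb

10.90 kW → 10900 W
732.3 min → 43938 s
E = P × t = 10900 × 43938 = 4.78924×10⁸ J
5666 kWh/short ton → 2.24845×10⁷ J/kg
m = E / e_s = 4.78924×10⁸ / 2.24845×10⁷ = 21.3002 kg
In lb: 21.3002 / 0.453592 = 46.9589 lb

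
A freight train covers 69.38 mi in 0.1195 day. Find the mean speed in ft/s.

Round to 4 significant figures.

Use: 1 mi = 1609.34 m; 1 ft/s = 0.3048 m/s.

69.38 mi × 1609.34 → 111656 m
0.1195 day × 86400 → 10324.8 s
v = d / t = 111656 m / 10324.8 s = 10.8143 m/s
10.8143 m/s ÷ (0.3048 m/s/ft/s) = 35.48 ft/s

35.48 ft/s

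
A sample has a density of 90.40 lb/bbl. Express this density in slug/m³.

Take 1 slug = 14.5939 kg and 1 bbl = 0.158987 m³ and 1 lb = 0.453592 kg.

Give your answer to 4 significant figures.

17.67 slug/m³

90.40 lb/bbl × 0.453592 kg/lb ÷ 0.158987 m³/bbl = 257.912 kg/m³
257.912 kg/m³ ÷ 14.5939 kg/slug = 17.6726 slug/m³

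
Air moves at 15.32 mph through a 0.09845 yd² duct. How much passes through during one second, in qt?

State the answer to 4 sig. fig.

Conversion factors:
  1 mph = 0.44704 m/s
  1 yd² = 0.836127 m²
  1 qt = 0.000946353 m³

595.7 qt

15.32 mph × 0.44704 = 6.84865 m/s
0.09845 yd² × 0.836127 = 0.0823167 m²
V = v × A × t = 6.84865 m/s × 0.0823167 m² × 1 s = 0.563758 m³
0.563758 m³ ÷ (0.000946353 m³/qt) = 595.716 qt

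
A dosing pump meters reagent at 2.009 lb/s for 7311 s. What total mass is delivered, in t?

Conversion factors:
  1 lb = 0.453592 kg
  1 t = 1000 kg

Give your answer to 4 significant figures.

6.662 t

2.009 lb/s → 0.911266 kg/s
m = ṁ × t = 0.911266 × 7311 = 6662.27 kg
In t: 6662.27 / 1000 = 6.66227 t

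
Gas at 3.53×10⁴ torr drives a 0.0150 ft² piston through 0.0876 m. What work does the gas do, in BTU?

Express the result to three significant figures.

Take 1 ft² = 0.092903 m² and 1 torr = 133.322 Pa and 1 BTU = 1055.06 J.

3.53×10⁴ torr → 4.70627×10⁶ Pa
0.0150 ft² → 0.00139354 m²
F = P × A = 4.70627×10⁶ × 0.00139354 = 6558.38 N
W = F × d = 6558.38 × 0.0876 = 574.514 J
In BTU: 574.514 / 1055.06 = 0.544532 BTU

0.545 BTU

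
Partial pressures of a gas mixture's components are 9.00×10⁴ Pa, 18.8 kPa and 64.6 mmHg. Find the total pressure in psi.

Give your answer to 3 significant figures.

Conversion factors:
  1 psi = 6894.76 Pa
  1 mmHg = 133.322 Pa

17.0 psi

9.00×10⁴ Pa (already Pa)
18.8 kPa × 1000 = 18800 Pa
64.6 mmHg × 133.322 = 8612.6 Pa
Combined: 90000 + 18800 + 8612.6 = 117413 Pa
In psi: 117413 / 6894.76 = 17.0293 psi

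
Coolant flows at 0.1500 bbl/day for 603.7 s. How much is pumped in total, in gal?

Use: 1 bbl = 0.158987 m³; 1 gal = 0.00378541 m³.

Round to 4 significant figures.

0.1500 bbl/day → 2.76019×10⁻⁷ m³/s
V = Q × t = 2.76019×10⁻⁷ × 603.7 = 1.66633×10⁻⁴ m³
In gal: 1.66633×10⁻⁴ / 0.00378541 = 0.0440198 gal

0.04402 gal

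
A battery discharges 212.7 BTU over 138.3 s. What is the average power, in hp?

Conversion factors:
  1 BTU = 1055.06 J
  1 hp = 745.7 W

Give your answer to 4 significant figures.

2.176 hp

212.7 BTU × 1055.06 → 224411 J
P = E / t = 224411 J / 138.3 s = 1622.64 W
1622.64 W ÷ (745.7 W/hp) = 2.176 hp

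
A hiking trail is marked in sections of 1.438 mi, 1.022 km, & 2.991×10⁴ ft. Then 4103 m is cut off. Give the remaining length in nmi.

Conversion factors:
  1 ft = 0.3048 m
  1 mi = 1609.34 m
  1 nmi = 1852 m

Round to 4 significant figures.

1.438 mi × 1609.34 = 2314.23 m
1.022 km × 1000 = 1022 m
2.991×10⁴ ft × 0.3048 = 9116.57 m
4103 m (already m)
Sum: 2314.23 + 1022 + 9116.57 − 4103 = 8349.8 m
In nmi: 8349.8 / 1852 = 4.50853 nmi

4.509 nmi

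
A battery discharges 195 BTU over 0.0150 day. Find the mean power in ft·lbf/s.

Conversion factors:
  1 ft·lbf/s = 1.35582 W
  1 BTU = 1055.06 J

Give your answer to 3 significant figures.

195 BTU × 1055.06 → 205737 J
0.0150 day × 86400 → 1296 s
P = E / t = 205737 J / 1296 s = 158.748 W
158.748 W ÷ (1.35582 W/ft·lbf/s) = 117.086 ft·lbf/s

117 ft·lbf/s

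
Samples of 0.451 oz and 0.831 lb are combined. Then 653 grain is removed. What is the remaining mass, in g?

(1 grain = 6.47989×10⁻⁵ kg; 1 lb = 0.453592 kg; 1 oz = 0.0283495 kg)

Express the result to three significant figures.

0.451 oz × 0.0283495 → 0.0127856 kg
0.831 lb × 0.453592 → 0.376935 kg
653 grain × 6.47989×10⁻⁵ → 0.0423137 kg
Result: 0.0127856 + 0.376935 − 0.0423137 = 0.347407 kg
In g: 0.347407 / 0.001 = 347.407 g

347 g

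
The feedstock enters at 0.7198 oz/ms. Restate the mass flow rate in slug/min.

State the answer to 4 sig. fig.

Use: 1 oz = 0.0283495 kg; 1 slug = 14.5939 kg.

83.90 slug/min

0.7198 oz/ms × 0.0283495 kg/oz ÷ 0.001 s/ms = 20.406 kg/s
20.406 kg/s ÷ 14.5939 kg/slug × 60 s/min = 83.8953 slug/min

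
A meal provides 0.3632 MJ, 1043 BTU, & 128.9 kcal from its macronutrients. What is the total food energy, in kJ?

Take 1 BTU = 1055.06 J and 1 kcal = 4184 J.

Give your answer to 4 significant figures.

0.3632 MJ × 1000000 = 363200 J
1043 BTU × 1055.06 = 1.10043×10⁶ J
128.9 kcal × 4184 = 539318 J
Combined: 363200 + 1.10043×10⁶ + 539318 = 2.00295×10⁶ J
In kJ: 2.00295×10⁶ / 1000 = 2002.95 kJ

2003 kJ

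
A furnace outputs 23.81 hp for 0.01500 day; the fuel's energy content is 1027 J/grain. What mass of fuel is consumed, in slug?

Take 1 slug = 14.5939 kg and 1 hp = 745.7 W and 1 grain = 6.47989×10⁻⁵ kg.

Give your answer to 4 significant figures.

0.09948 slug

23.81 hp → 17755.1 W
0.01500 day → 1296 s
E = P × t = 17755.1 × 1296 = 2.30106×10⁷ J
1027 J/grain → 1.5849×10⁷ J/kg
m = E / e_s = 2.30106×10⁷ / 1.5849×10⁷ = 1.45186 kg
In slug: 1.45186 / 14.5939 = 0.099484 slug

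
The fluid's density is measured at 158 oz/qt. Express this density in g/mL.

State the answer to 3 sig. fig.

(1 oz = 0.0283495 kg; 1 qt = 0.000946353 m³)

4.73 g/mL

158 oz/qt × 0.0283495 kg/oz ÷ 0.000946353 m³/qt = 4733.14 kg/m³
4733.14 kg/m³ ÷ 0.001 kg/g × 10⁻⁶ m³/mL = 4.73314 g/mL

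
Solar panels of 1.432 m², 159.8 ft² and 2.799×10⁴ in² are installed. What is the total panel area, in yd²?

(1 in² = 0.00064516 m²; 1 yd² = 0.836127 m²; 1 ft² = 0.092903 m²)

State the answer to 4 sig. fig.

1.432 m² (already m²)
159.8 ft² × 0.092903 = 14.8459 m²
2.799×10⁴ in² × 0.00064516 = 18.058 m²
Combined: 1.432 + 14.8459 + 18.058 = 34.3359 m²
In yd²: 34.3359 / 0.836127 = 41.0654 yd²

41.07 yd²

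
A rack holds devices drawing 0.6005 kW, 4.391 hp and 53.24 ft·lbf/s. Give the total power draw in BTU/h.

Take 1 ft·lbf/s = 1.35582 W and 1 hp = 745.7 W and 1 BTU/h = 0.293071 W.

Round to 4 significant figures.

0.6005 kW × 1000 = 600.5 W
4.391 hp × 745.7 = 3274.37 W
53.24 ft·lbf/s × 1.35582 = 72.1839 W
Total: 600.5 + 3274.37 + 72.1839 = 3947.05 W
In BTU/h: 3947.05 / 0.293071 = 13467.9 BTU/h

1.347×10⁴ BTU/h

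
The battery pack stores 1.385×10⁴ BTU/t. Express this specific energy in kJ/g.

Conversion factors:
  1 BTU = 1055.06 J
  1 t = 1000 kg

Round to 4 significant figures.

0.01461 kJ/g

1.385×10⁴ BTU/t × 1055.06 J/BTU ÷ 1000 kg/t = 14612.6 J/kg
14612.6 J/kg ÷ 1000 J/kJ × 0.001 kg/g = 0.0146126 kJ/g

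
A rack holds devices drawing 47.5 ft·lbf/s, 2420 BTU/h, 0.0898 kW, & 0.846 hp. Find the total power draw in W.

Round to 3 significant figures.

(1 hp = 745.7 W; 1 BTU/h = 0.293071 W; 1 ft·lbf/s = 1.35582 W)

1490 W

47.5 ft·lbf/s × 1.35582 → 64.4014 W
2420 BTU/h × 0.293071 → 709.232 W
0.0898 kW × 1000 → 89.8 W
0.846 hp × 745.7 → 630.862 W
Sum: 64.4014 + 709.232 + 89.8 + 630.862 = 1494.3 W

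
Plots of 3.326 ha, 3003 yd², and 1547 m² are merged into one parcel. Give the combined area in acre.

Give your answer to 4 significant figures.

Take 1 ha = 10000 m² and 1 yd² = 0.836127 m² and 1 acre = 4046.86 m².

3.326 ha × 10000 → 33260 m²
3003 yd² × 0.836127 → 2510.89 m²
1547 m² (already m²)
Combined: 33260 + 2510.89 + 1547 = 37317.9 m²
In acre: 37317.9 / 4046.86 = 9.22145 acre

9.221 acre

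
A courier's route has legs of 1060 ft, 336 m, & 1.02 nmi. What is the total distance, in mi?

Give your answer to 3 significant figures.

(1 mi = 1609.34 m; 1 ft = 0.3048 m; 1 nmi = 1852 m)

1.58 mi

1060 ft × 0.3048 → 323.088 m
336 m (already m)
1.02 nmi × 1852 → 1889.04 m
Sum: 323.088 + 336 + 1889.04 = 2548.13 m
In mi: 2548.13 / 1609.34 = 1.58334 mi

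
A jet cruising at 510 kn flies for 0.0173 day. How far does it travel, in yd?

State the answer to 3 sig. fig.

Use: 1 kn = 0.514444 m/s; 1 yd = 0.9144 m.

510 kn × 0.514444 → 262.366 m/s
0.0173 day × 86400 → 1494.72 s
d = v × t = 262.366 m/s × 1494.72 s = 392164 m
392164 m ÷ (0.9144 m/yd) = 428876 yd

4.29×10⁵ yd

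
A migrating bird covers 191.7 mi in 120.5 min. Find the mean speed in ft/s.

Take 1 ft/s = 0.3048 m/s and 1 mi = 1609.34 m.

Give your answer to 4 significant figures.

191.7 mi × 1609.34 = 308510 m
120.5 min × 60 = 7230 s
v = d / t = 308510 m / 7230 s = 42.6708 m/s
42.6708 m/s ÷ (0.3048 m/s/ft/s) = 139.996 ft/s

140.0 ft/s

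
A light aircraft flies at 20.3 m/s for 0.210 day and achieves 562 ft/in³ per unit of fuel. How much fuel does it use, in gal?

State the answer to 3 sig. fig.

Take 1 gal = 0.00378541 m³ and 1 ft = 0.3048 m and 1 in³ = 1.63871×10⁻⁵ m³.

9.31 gal

0.210 day → 18144 s
d = v × t = 20.3 × 18144 = 368323 m
562 ft/in³ → 1.04532×10⁷ m/m³
V = d / (distance per unit fuel) = 368323 / 1.04532×10⁷ = 0.0352354 m³
In gal: 0.0352354 / 0.00378541 = 9.30821 gal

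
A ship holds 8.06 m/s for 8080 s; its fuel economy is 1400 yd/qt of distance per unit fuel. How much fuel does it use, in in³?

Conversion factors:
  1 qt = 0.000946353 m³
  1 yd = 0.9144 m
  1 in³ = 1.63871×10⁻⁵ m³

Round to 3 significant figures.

d = v × t = 8.06 × 8080 = 65124.8 m
1400 yd/qt → 1.35273×10⁶ m/m³
V = d / (distance per unit fuel) = 65124.8 / 1.35273×10⁶ = 0.0481432 m³
In in³: 0.0481432 / 1.63871×10⁻⁵ = 2937.87 in³

2940 in³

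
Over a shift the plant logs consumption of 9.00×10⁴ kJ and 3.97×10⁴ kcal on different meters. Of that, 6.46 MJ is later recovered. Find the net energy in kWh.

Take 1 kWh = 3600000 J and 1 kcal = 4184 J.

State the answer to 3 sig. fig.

69.3 kWh

9.00×10⁴ kJ × 1000 → 9×10⁷ J
3.97×10⁴ kcal × 4184 → 1.66105×10⁸ J
6.46 MJ × 1000000 → 6.46×10⁶ J
Result: 9×10⁷ + 1.66105×10⁸ − 6.46×10⁶ = 2.49645×10⁸ J
In kWh: 2.49645×10⁸ / 3600000 = 69.3458 kWh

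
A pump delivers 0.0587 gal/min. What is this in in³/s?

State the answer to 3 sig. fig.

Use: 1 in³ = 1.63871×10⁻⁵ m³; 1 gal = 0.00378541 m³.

0.0587 gal/min × 0.00378541 m³/gal ÷ 60 s/min = 3.70339×10⁻⁶ m³/s
3.70339×10⁻⁶ m³/s ÷ 1.63871×10⁻⁵ m³/in³ = 0.225994 in³/s

0.226 in³/s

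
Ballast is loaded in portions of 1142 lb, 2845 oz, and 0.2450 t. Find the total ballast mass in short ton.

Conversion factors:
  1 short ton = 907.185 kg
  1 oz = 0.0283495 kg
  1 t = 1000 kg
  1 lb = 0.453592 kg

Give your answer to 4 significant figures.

0.9300 short ton

1142 lb × 0.453592 → 518.002 kg
2845 oz × 0.0283495 → 80.6543 kg
0.2450 t × 1000 → 245 kg
Total: 518.002 + 80.6543 + 245 = 843.656 kg
In short ton: 843.656 / 907.185 = 0.929971 short ton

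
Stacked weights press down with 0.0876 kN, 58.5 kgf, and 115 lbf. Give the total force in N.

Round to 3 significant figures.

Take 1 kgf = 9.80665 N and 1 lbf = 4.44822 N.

1170 N

0.0876 kN × 1000 → 87.6 N
58.5 kgf × 9.80665 → 573.689 N
115 lbf × 4.44822 → 511.545 N
Combined: 87.6 + 573.689 + 511.545 = 1172.83 N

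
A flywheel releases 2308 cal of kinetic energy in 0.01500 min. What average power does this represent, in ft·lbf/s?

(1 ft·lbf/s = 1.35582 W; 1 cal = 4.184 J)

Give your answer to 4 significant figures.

2308 cal × 4.184 → 9656.67 J
0.01500 min × 60 → 0.9 s
P = E / t = 9656.67 J / 0.9 s = 10729.6 W
10729.6 W ÷ (1.35582 W/ft·lbf/s) = 7913.73 ft·lbf/s

7914 ft·lbf/s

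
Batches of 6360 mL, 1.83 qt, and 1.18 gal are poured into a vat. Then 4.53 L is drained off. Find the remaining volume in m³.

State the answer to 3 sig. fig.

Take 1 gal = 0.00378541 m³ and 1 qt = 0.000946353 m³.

6360 mL × 10⁻⁶ = 0.00636 m³
1.83 qt × 0.000946353 = 0.00173183 m³
1.18 gal × 0.00378541 = 0.00446678 m³
4.53 L × 0.001 = 0.00453 m³
Sum: 0.00636 + 0.00173183 + 0.00446678 − 0.00453 = 0.00802861 m³

0.00803 m³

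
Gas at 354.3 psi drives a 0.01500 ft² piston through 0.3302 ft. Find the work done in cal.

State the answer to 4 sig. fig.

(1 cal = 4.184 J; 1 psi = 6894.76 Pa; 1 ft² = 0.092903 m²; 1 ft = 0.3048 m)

81.89 cal

354.3 psi → 2.44281×10⁶ Pa
0.01500 ft² → 0.00139354 m²
F = P × A = 2.44281×10⁶ × 0.00139354 = 3404.15 N
0.3302 ft → 0.100645 m
W = F × d = 3404.15 × 0.100645 = 342.611 J
In cal: 342.611 / 4.184 = 81.886 cal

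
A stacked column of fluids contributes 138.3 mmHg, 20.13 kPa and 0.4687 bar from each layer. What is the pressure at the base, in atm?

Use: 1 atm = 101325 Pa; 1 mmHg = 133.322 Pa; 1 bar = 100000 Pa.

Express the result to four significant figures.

0.8432 atm

138.3 mmHg × 133.322 → 18438.4 Pa
20.13 kPa × 1000 → 20130 Pa
0.4687 bar × 100000 → 46870 Pa
Total: 18438.4 + 20130 + 46870 = 85438.4 Pa
In atm: 85438.4 / 101325 = 0.843211 atm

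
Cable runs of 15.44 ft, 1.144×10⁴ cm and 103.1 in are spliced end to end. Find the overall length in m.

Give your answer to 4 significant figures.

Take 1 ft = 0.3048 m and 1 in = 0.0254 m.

15.44 ft × 0.3048 = 4.70611 m
1.144×10⁴ cm × 0.01 = 114.4 m
103.1 in × 0.0254 = 2.61874 m
Total: 4.70611 + 114.4 + 2.61874 = 121.725 m

121.7 m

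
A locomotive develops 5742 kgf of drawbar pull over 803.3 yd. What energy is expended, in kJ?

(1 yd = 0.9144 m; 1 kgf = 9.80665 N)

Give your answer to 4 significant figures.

4.136×10⁴ kJ

5742 kgf × 9.80665 → 56309.8 N
803.3 yd × 0.9144 → 734.538 m
W = F × d = 56309.8 N × 734.538 m = 4.13617×10⁷ J
4.13617×10⁷ J ÷ (1000 J/kJ) = 41361.7 kJ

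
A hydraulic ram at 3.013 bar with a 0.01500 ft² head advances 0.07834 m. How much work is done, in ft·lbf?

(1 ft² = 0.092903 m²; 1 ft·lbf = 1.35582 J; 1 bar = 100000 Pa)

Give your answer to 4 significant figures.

3.013 bar → 301300 Pa
0.01500 ft² → 0.00139354 m²
F = P × A = 301300 × 0.00139354 = 419.874 N
W = F × d = 419.874 × 0.07834 = 32.8929 J
In ft·lbf: 32.8929 / 1.35582 = 24.2605 ft·lbf

24.26 ft·lbf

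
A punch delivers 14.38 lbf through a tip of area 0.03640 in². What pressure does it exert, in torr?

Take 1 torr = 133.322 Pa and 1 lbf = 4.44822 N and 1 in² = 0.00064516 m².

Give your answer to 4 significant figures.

2.043×10⁴ torr

14.38 lbf × 4.44822 → 63.9654 N
0.03640 in² × 0.00064516 → 2.34838×10⁻⁵ m²
P = F / A = 63.9654 N / 2.34838×10⁻⁵ m² = 2.72381×10⁶ Pa
2.72381×10⁶ Pa ÷ (133.322 Pa/torr) = 20430.3 torr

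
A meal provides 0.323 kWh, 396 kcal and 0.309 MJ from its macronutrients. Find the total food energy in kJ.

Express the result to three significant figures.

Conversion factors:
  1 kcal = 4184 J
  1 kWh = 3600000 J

3130 kJ

0.323 kWh × 3600000 → 1.1628×10⁶ J
396 kcal × 4184 → 1.65686×10⁶ J
0.309 MJ × 1000000 → 309000 J
Combined: 1.1628×10⁶ + 1.65686×10⁶ + 309000 = 3.12866×10⁶ J
In kJ: 3.12866×10⁶ / 1000 = 3128.66 kJ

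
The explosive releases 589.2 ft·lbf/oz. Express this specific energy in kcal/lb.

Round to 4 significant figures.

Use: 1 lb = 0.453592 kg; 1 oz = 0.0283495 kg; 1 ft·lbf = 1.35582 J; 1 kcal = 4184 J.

3.055 kcal/lb

589.2 ft·lbf/oz × 1.35582 J/ft·lbf ÷ 0.0283495 kg/oz = 28178.6 J/kg
28178.6 J/kg ÷ 4184 J/kcal × 0.453592 kg/lb = 3.05487 kcal/lb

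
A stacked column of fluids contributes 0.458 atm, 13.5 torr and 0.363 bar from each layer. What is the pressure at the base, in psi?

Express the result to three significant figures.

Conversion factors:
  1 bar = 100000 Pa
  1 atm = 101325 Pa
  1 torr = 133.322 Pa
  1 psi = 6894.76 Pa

12.3 psi

0.458 atm × 101325 → 46406.8 Pa
13.5 torr × 133.322 → 1799.85 Pa
0.363 bar × 100000 → 36300 Pa
Total: 46406.8 + 1799.85 + 36300 = 84506.7 Pa
In psi: 84506.7 / 6894.76 = 12.2567 psi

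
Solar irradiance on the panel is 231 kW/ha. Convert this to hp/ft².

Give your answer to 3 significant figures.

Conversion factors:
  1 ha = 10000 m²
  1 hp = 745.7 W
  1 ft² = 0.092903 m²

231 kW/ha × 1000 W/kW ÷ 10000 m²/ha = 23.1 W/m²
23.1 W/m² ÷ 745.7 W/hp × 0.092903 m²/ft² = 0.00287791 hp/ft²

0.00288 hp/ft²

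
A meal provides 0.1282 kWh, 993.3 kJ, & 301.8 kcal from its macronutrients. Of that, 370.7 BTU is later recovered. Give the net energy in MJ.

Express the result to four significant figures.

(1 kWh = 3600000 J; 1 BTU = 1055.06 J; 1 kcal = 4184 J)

2.326 MJ

0.1282 kWh × 3600000 → 461520 J
993.3 kJ × 1000 → 993300 J
301.8 kcal × 4184 → 1.26273×10⁶ J
370.7 BTU × 1055.06 → 391111 J
Net: 461520 + 993300 + 1.26273×10⁶ − 391111 = 2.32644×10⁶ J
In MJ: 2.32644×10⁶ / 1000000 = 2.32644 MJ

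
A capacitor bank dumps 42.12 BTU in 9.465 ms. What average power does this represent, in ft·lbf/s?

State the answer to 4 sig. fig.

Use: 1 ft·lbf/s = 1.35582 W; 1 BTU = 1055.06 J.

42.12 BTU × 1055.06 → 44439.1 J
9.465 ms × 0.001 → 0.009465 s
P = E / t = 44439.1 J / 0.009465 s = 4.6951×10⁶ W
4.6951×10⁶ W ÷ (1.35582 W/ft·lbf/s) = 3.46292×10⁶ ft·lbf/s

3.463×10⁶ ft·lbf/s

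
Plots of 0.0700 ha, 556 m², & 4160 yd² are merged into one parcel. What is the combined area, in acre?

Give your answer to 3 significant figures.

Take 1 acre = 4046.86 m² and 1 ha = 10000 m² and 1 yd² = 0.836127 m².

1.17 acre

0.0700 ha × 10000 → 700 m²
556 m² (already m²)
4160 yd² × 0.836127 → 3478.29 m²
Combined: 700 + 556 + 3478.29 = 4734.29 m²
In acre: 4734.29 / 4046.86 = 1.16987 acre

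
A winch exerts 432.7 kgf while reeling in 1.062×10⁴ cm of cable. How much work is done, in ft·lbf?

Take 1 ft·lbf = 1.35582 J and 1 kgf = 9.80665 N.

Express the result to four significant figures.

432.7 kgf × 9.80665 → 4243.34 N
1.062×10⁴ cm × 0.01 → 106.2 m
W = F × d = 4243.34 N × 106.2 m = 450643 J
450643 J ÷ (1.35582 J/ft·lbf) = 332377 ft·lbf

3.324×10⁵ ft·lbf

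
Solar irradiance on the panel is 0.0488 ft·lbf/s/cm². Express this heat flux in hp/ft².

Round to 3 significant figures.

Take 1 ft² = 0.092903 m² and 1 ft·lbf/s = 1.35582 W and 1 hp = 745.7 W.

0.0488 ft·lbf/s/cm² × 1.35582 W/ft·lbf/s ÷ 0.0001 m²/cm² = 661.64 W/m²
661.64 W/m² ÷ 745.7 W/hp × 0.092903 m²/ft² = 0.0824304 hp/ft²

0.0824 hp/ft²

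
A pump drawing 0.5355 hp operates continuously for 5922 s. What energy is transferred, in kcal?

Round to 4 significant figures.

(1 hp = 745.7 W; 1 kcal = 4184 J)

565.2 kcal

0.5355 hp × 745.7 = 399.322 W
E = P × t = 399.322 W × 5922 s = 2.36478×10⁶ J
2.36478×10⁶ J ÷ (4184 J/kcal) = 565.196 kcal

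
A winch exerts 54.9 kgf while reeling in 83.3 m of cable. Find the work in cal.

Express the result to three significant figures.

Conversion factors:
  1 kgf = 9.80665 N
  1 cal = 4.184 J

1.07×10⁴ cal

54.9 kgf × 9.80665 = 538.385 N
W = F × d = 538.385 N × 83.3 m = 44847.5 J
44847.5 J ÷ (4.184 J/cal) = 10718.8 cal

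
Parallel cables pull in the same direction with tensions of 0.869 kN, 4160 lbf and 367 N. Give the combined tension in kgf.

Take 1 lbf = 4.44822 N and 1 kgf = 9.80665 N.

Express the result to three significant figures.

0.869 kN × 1000 → 869 N
4160 lbf × 4.44822 → 18504.6 N
367 N (already N)
Total: 869 + 18504.6 + 367 = 19740.6 N
In kgf: 19740.6 / 9.80665 = 2012.98 kgf

2010 kgf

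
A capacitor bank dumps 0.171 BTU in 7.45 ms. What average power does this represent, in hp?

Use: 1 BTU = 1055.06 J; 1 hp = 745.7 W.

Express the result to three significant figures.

32.5 hp

0.171 BTU × 1055.06 → 180.415 J
7.45 ms × 0.001 → 0.00745 s
P = E / t = 180.415 J / 0.00745 s = 24216.8 W
24216.8 W ÷ (745.7 W/hp) = 32.4753 hp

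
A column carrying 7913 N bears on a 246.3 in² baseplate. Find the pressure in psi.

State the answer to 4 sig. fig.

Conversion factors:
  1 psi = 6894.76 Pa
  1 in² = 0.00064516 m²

7.223 psi

246.3 in² × 0.00064516 = 0.158903 m²
P = F / A = 7913 N / 0.158903 m² = 49797.7 Pa
49797.7 Pa ÷ (6894.76 Pa/psi) = 7.22254 psi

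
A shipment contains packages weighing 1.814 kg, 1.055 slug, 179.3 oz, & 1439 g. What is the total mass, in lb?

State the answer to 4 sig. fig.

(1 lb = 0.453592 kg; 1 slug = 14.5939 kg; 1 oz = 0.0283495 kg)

1.814 kg (already kg)
1.055 slug × 14.5939 → 15.3966 kg
179.3 oz × 0.0283495 → 5.08307 kg
1439 g × 0.001 → 1.439 kg
Sum: 1.814 + 15.3966 + 5.08307 + 1.439 = 23.7327 kg
In lb: 23.7327 / 0.453592 = 52.3217 lb

52.32 lb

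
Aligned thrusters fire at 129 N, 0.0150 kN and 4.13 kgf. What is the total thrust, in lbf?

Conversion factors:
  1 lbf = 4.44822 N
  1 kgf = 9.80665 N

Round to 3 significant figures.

129 N (already N)
0.0150 kN × 1000 = 15 N
4.13 kgf × 9.80665 = 40.5015 N
Total: 129 + 15 + 40.5015 = 184.502 N
In lbf: 184.502 / 4.44822 = 41.4777 lbf

41.5 lbf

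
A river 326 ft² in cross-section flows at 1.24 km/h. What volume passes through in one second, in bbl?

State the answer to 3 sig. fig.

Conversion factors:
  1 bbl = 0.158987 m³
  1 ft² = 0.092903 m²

65.6 bbl

1.24 km/h × (1/3.6) → 0.344444 m/s
326 ft² × 0.092903 → 30.2864 m²
V = v × A × t = 0.344444 m/s × 30.2864 m² × 1 s = 10.432 m³
10.432 m³ ÷ (0.158987 m³/bbl) = 65.6154 bbl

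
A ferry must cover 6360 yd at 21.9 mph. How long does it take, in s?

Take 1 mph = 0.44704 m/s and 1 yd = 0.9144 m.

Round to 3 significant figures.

6360 yd × 0.9144 → 5815.58 m
21.9 mph × 0.44704 → 9.79018 m/s
t = d / v = 5815.58 m / 9.79018 m/s = 594.022 s

594 s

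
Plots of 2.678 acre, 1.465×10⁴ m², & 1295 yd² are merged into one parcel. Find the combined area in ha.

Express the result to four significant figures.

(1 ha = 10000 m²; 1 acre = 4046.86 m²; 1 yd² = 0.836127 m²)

2.657 ha

2.678 acre × 4046.86 → 10837.5 m²
1.465×10⁴ m² (already m²)
1295 yd² × 0.836127 → 1082.78 m²
Combined: 10837.5 + 14650 + 1082.78 = 26570.3 m²
In ha: 26570.3 / 10000 = 2.65703 ha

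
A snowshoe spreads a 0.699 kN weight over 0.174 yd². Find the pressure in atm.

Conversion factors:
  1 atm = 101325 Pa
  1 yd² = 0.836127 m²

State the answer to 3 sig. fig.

0.0474 atm

0.699 kN × 1000 = 699 N
0.174 yd² × 0.836127 = 0.145486 m²
P = F / A = 699 N / 0.145486 m² = 4804.59 Pa
4804.59 Pa ÷ (101325 Pa/atm) = 0.0474176 atm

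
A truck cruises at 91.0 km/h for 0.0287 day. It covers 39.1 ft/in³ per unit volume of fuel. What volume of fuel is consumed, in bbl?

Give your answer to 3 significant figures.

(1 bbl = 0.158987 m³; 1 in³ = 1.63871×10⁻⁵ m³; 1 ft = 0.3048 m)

91.0 km/h → 25.2778 m/s
0.0287 day → 2479.68 s
d = v × t = 25.2778 × 2479.68 = 62680.9 m
39.1 ft/in³ → 727260 m/m³
V = d / (distance per unit fuel) = 62680.9 / 727260 = 0.0861877 m³
In bbl: 0.0861877 / 0.158987 = 0.542105 bbl

0.542 bbl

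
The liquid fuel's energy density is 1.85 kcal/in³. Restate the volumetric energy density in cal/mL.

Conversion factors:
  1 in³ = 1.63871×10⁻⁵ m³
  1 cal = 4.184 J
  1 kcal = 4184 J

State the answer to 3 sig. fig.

113 cal/mL

1.85 kcal/in³ × 4184 J/kcal ÷ 1.63871×10⁻⁵ m³/in³ = 4.72347×10⁸ J/m³
4.72347×10⁸ J/m³ ÷ 4.184 J/cal × 10⁻⁶ m³/mL = 112.894 cal/mL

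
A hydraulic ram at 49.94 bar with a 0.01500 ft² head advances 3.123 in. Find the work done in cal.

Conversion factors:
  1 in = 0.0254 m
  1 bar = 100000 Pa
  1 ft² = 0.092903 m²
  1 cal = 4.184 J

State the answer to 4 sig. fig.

49.94 bar → 4.994×10⁶ Pa
0.01500 ft² → 0.00139354 m²
F = P × A = 4.994×10⁶ × 0.00139354 = 6959.34 N
3.123 in → 0.0793242 m
W = F × d = 6959.34 × 0.0793242 = 552.044 J
In cal: 552.044 / 4.184 = 131.942 cal

131.9 cal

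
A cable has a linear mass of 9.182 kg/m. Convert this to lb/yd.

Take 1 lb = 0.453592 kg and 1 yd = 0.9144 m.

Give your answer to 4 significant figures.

9.182 kg/m is already 9.182 kg/m
9.182 kg/m ÷ 0.453592 kg/lb × 0.9144 m/yd = 18.5101 lb/yd

18.51 lb/yd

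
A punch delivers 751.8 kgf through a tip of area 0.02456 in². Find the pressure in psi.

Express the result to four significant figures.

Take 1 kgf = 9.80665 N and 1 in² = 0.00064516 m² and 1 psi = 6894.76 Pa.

751.8 kgf × 9.80665 = 7372.64 N
0.02456 in² × 0.00064516 = 1.58451×10⁻⁵ m²
P = F / A = 7372.64 N / 1.58451×10⁻⁵ m² = 4.65295×10⁸ Pa
4.65295×10⁸ Pa ÷ (6894.76 Pa/psi) = 67485.3 psi

6.749×10⁴ psi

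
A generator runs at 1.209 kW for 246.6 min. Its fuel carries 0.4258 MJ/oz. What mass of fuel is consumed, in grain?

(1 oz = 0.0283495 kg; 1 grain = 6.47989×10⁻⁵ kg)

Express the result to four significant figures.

1.209 kW → 1209 W
246.6 min → 14796 s
E = P × t = 1209 × 14796 = 1.78884×10⁷ J
0.4258 MJ/oz → 1.50197×10⁷ J/kg
m = E / e_s = 1.78884×10⁷ / 1.50197×10⁷ = 1.191 kg
In grain: 1.191 / 6.47989×10⁻⁵ = 18379.9 grain

1.838×10⁴ grain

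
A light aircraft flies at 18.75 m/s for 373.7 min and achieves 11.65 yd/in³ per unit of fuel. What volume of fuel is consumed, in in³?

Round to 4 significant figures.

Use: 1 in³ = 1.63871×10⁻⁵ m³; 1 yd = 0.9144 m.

373.7 min → 22422 s
d = v × t = 18.75 × 22422 = 420412 m
11.65 yd/in³ → 650070 m/m³
V = d / (distance per unit fuel) = 420412 / 650070 = 0.646718 m³
In in³: 0.646718 / 1.63871×10⁻⁵ = 39465.1 in³

3.947×10⁴ in³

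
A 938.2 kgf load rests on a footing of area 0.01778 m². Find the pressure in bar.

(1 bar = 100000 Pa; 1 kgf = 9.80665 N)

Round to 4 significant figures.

938.2 kgf × 9.80665 → 9200.6 N
P = F / A = 9200.6 N / 0.01778 m² = 517469 Pa
517469 Pa ÷ (100000 Pa/bar) = 5.17469 bar

5.175 bar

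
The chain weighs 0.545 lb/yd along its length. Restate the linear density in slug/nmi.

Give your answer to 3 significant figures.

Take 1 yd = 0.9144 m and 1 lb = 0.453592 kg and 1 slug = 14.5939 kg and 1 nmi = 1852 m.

0.545 lb/yd × 0.453592 kg/lb ÷ 0.9144 m/yd = 0.27035 kg/m
0.27035 kg/m ÷ 14.5939 kg/slug × 1852 m/nmi = 34.308 slug/nmi

34.3 slug/nmi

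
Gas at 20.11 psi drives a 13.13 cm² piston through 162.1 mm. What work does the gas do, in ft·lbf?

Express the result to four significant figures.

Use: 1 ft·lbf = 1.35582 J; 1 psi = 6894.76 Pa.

20.11 psi → 138654 Pa
13.13 cm² → 0.001313 m²
F = P × A = 138654 × 0.001313 = 182.053 N
162.1 mm → 0.1621 m
W = F × d = 182.053 × 0.1621 = 29.5108 J
In ft·lbf: 29.5108 / 1.35582 = 21.766 ft·lbf

21.77 ft·lbf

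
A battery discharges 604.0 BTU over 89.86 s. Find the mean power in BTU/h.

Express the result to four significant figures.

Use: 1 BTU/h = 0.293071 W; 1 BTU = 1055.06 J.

604.0 BTU × 1055.06 = 637256 J
P = E / t = 637256 J / 89.86 s = 7091.65 W
7091.65 W ÷ (0.293071 W/BTU/h) = 24197.7 BTU/h

2.420×10⁴ BTU/h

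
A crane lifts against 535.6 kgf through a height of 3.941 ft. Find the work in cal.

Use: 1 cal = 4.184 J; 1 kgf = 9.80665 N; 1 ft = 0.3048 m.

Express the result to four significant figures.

1508 cal

535.6 kgf × 9.80665 → 5252.44 N
3.941 ft × 0.3048 → 1.20122 m
W = F × d = 5252.44 N × 1.20122 m = 6309.34 J
6309.34 J ÷ (4.184 J/cal) = 1507.97 cal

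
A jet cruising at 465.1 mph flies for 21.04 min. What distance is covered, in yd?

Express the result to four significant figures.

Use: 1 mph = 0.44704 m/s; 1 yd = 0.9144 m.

465.1 mph × 0.44704 = 207.918 m/s
21.04 min × 60 = 1262.4 s
d = v × t = 207.918 m/s × 1262.4 s = 262476 m
262476 m ÷ (0.9144 m/yd) = 287047 yd

2.870×10⁵ yd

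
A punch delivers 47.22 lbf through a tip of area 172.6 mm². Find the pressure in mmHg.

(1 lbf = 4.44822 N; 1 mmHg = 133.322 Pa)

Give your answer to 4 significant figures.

9128 mmHg

47.22 lbf × 4.44822 → 210.045 N
172.6 mm² × 10⁻⁶ → 1.726×10⁻⁴ m²
P = F / A = 210.045 N / 1.726×10⁻⁴ m² = 1.21695×10⁶ Pa
1.21695×10⁶ Pa ÷ (133.322 Pa/mmHg) = 9127.9 mmHg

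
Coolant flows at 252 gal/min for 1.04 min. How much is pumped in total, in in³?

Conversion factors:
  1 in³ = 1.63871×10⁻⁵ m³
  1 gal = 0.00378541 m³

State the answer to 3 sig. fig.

252 gal/min → 0.0158987 m³/s
1.04 min → 62.4 s
V = Q × t = 0.0158987 × 62.4 = 0.992079 m³
In in³: 0.992079 / 1.63871×10⁻⁵ = 60540.2 in³

6.05×10⁴ in³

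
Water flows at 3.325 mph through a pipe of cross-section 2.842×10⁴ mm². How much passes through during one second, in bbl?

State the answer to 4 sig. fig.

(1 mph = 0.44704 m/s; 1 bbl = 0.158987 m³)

0.2657 bbl

3.325 mph × 0.44704 → 1.48641 m/s
2.842×10⁴ mm² × 10⁻⁶ → 0.02842 m²
V = v × A × t = 1.48641 m/s × 0.02842 m² × 1 s = 0.0422438 m³
0.0422438 m³ ÷ (0.158987 m³/bbl) = 0.265706 bbl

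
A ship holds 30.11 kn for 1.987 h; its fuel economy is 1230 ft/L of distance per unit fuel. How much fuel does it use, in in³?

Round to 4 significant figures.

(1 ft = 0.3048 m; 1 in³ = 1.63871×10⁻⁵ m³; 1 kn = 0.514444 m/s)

30.11 kn → 15.4899 m/s
1.987 h → 7153.2 s
d = v × t = 15.4899 × 7153.2 = 110802 m
1230 ft/L → 374904 m/m³
V = d / (distance per unit fuel) = 110802 / 374904 = 0.295548 m³
In in³: 0.295548 / 1.63871×10⁻⁵ = 18035.4 in³

1.804×10⁴ in³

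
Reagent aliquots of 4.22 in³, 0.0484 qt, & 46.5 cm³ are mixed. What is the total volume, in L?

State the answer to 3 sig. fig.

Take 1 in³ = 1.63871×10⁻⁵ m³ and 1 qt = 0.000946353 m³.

4.22 in³ × 1.63871×10⁻⁵ = 6.91536×10⁻⁵ m³
0.0484 qt × 0.000946353 = 4.58035×10⁻⁵ m³
46.5 cm³ × 10⁻⁶ = 4.65×10⁻⁵ m³
Combined: 6.91536×10⁻⁵ + 4.58035×10⁻⁵ + 4.65×10⁻⁵ = 1.61457×10⁻⁴ m³
In L: 1.61457×10⁻⁴ / 0.001 = 0.161457 L

0.161 L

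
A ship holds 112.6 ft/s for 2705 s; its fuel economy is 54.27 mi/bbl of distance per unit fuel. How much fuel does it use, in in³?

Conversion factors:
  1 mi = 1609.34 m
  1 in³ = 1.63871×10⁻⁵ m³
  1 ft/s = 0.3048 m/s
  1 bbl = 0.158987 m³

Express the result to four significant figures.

112.6 ft/s → 34.3205 m/s
d = v × t = 34.3205 × 2705 = 92837 m
54.27 mi/bbl → 549346 m/m³
V = d / (distance per unit fuel) = 92837 / 549346 = 0.168995 m³
In in³: 0.168995 / 1.63871×10⁻⁵ = 10312.7 in³

1.031×10⁴ in³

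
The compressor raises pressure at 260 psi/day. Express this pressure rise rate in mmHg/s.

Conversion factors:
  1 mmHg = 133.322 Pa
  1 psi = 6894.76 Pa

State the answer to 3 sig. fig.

0.156 mmHg/s

260 psi/day × 6894.76 Pa/psi ÷ 86400 s/day = 20.7481 Pa/s
20.7481 Pa/s ÷ 133.322 Pa/mmHg = 0.155624 mmHg/s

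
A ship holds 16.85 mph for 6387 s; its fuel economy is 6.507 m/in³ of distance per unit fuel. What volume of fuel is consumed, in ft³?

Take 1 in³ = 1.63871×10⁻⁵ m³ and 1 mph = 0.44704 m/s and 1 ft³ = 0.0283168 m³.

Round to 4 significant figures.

16.85 mph → 7.53262 m/s
d = v × t = 7.53262 × 6387 = 48110.8 m
6.507 m/in³ → 397081 m/m³
V = d / (distance per unit fuel) = 48110.8 / 397081 = 0.121161 m³
In ft³: 0.121161 / 0.0283168 = 4.27877 ft³

4.279 ft³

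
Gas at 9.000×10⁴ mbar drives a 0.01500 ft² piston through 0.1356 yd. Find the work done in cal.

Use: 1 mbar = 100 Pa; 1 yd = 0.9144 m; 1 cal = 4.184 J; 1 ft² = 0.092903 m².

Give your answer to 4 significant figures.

9.000×10⁴ mbar → 9×10⁶ Pa
0.01500 ft² → 0.00139354 m²
F = P × A = 9×10⁶ × 0.00139354 = 12541.9 N
0.1356 yd → 0.123993 m
W = F × d = 12541.9 × 0.123993 = 1555.11 J
In cal: 1555.11 / 4.184 = 371.68 cal

371.7 cal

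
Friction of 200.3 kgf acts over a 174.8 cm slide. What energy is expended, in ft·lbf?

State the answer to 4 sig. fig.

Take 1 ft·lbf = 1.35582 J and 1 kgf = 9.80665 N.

2532 ft·lbf

200.3 kgf × 9.80665 → 1964.27 N
174.8 cm × 0.01 → 1.748 m
W = F × d = 1964.27 N × 1.748 m = 3433.54 J
3433.54 J ÷ (1.35582 J/ft·lbf) = 2532.45 ft·lbf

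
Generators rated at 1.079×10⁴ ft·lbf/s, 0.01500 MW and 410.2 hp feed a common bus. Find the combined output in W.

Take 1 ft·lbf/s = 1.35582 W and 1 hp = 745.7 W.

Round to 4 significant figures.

3.355×10⁵ W

1.079×10⁴ ft·lbf/s × 1.35582 = 14629.3 W
0.01500 MW × 1000000 = 15000 W
410.2 hp × 745.7 = 305886 W
Sum: 14629.3 + 15000 + 305886 = 335515 W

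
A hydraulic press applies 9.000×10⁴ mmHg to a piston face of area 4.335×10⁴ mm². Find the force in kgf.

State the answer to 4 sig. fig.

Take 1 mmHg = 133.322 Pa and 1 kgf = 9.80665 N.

9.000×10⁴ mmHg × 133.322 → 1.1999×10⁷ Pa
4.335×10⁴ mm² × 10⁻⁶ → 0.04335 m²
F = P × A = 1.1999×10⁷ Pa × 0.04335 m² = 520157 N
520157 N ÷ (9.80665 N/kgf) = 53041.3 kgf

5.304×10⁴ kgf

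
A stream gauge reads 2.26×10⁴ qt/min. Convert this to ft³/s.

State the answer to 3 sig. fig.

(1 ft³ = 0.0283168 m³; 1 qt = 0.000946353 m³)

12.6 ft³/s

2.26×10⁴ qt/min × 0.000946353 m³/qt ÷ 60 s/min = 0.35646 m³/s
0.35646 m³/s ÷ 0.0283168 m³/ft³ = 12.5883 ft³/s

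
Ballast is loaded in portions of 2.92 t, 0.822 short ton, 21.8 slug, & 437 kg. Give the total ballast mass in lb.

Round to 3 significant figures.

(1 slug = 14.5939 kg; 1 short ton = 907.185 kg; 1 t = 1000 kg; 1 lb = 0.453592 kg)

9750 lb

2.92 t × 1000 → 2920 kg
0.822 short ton × 907.185 → 745.706 kg
21.8 slug × 14.5939 → 318.147 kg
437 kg (already kg)
Total: 2920 + 745.706 + 318.147 + 437 = 4420.85 kg
In lb: 4420.85 / 0.453592 = 9746.31 lb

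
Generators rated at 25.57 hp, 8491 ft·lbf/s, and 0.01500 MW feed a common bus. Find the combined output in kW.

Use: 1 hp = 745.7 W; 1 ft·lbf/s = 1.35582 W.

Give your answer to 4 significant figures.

45.58 kW

25.57 hp × 745.7 → 19067.5 W
8491 ft·lbf/s × 1.35582 → 11512.3 W
0.01500 MW × 1000000 → 15000 W
Combined: 19067.5 + 11512.3 + 15000 = 45579.8 W
In kW: 45579.8 / 1000 = 45.5798 kW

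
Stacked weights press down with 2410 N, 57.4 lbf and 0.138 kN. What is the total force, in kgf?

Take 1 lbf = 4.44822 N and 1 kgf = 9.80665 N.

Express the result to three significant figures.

286 kgf

2410 N (already N)
57.4 lbf × 4.44822 = 255.328 N
0.138 kN × 1000 = 138 N
Sum: 2410 + 255.328 + 138 = 2803.33 N
In kgf: 2803.33 / 9.80665 = 285.86 kgf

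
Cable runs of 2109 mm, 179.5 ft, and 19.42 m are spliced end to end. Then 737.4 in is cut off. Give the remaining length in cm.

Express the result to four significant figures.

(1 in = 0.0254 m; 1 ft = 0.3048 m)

5751 cm

2109 mm × 0.001 = 2.109 m
179.5 ft × 0.3048 = 54.7116 m
19.42 m (already m)
737.4 in × 0.0254 = 18.73 m
Net: 2.109 + 54.7116 + 19.42 − 18.73 = 57.5106 m
In cm: 57.5106 / 0.01 = 5751.06 cm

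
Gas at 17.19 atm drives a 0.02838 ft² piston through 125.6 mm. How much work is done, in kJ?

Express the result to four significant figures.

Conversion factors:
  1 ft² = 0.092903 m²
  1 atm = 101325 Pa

0.5768 kJ

17.19 atm → 1.74178×10⁶ Pa
0.02838 ft² → 0.00263659 m²
F = P × A = 1.74178×10⁶ × 0.00263659 = 4592.36 N
125.6 mm → 0.1256 m
W = F × d = 4592.36 × 0.1256 = 576.8 J
In kJ: 576.8 / 1000 = 0.5768 kJ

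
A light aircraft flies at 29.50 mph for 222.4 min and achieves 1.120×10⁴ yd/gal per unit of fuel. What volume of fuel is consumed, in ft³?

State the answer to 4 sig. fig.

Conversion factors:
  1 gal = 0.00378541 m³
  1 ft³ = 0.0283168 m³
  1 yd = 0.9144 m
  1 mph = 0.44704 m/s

2.297 ft³

29.50 mph → 13.1877 m/s
222.4 min → 13344 s
d = v × t = 13.1877 × 13344 = 175977 m
1.120×10⁴ yd/gal → 2.70546×10⁶ m/m³
V = d / (distance per unit fuel) = 175977 / 2.70546×10⁶ = 0.0650451 m³
In ft³: 0.0650451 / 0.0283168 = 2.29705 ft³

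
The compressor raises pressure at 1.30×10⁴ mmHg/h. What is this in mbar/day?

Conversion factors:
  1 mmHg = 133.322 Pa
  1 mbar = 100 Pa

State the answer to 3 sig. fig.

4.16×10⁵ mbar/day

1.30×10⁴ mmHg/h × 133.322 Pa/mmHg ÷ 3600 s/h = 481.441 Pa/s
481.441 Pa/s ÷ 100 Pa/mbar × 86400 s/day = 415965 mbar/day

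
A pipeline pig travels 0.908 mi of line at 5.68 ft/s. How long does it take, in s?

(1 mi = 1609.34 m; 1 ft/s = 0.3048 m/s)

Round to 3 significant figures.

0.908 mi × 1609.34 = 1461.28 m
5.68 ft/s × 0.3048 = 1.73126 m/s
t = d / v = 1461.28 m / 1.73126 m/s = 844.056 s

844 s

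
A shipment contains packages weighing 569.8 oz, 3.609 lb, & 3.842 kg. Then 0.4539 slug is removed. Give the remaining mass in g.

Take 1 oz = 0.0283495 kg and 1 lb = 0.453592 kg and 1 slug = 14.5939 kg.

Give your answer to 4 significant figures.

1.501×10⁴ g

569.8 oz × 0.0283495 = 16.1535 kg
3.609 lb × 0.453592 = 1.63701 kg
3.842 kg (already kg)
0.4539 slug × 14.5939 = 6.62417 kg
Net: 16.1535 + 1.63701 + 3.842 − 6.62417 = 15.0083 kg
In g: 15.0083 / 0.001 = 15008.3 g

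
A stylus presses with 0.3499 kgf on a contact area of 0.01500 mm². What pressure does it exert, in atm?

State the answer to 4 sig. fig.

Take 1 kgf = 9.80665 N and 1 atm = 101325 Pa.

0.3499 kgf × 9.80665 → 3.43135 N
0.01500 mm² × 10⁻⁶ → 1.5×10⁻⁸ m²
P = F / A = 3.43135 N / 1.5×10⁻⁸ m² = 2.28757×10⁸ Pa
2.28757×10⁸ Pa ÷ (101325 Pa/atm) = 2257.66 atm

2258 atm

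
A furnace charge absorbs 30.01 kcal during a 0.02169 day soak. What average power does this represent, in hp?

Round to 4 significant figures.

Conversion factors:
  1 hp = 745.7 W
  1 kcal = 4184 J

0.08985 hp

30.01 kcal × 4184 → 125562 J
0.02169 day × 86400 → 1874.02 s
P = E / t = 125562 J / 1874.02 s = 67.0014 W
67.0014 W ÷ (745.7 W/hp) = 0.0898503 hp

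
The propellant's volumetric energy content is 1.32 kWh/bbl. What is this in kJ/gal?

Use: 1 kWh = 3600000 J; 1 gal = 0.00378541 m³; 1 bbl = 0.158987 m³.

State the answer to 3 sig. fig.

1.32 kWh/bbl × 3600000 J/kWh ÷ 0.158987 m³/bbl = 2.98892×10⁷ J/m³
2.98892×10⁷ J/m³ ÷ 1000 J/kJ × 0.00378541 m³/gal = 113.143 kJ/gal

113 kJ/gal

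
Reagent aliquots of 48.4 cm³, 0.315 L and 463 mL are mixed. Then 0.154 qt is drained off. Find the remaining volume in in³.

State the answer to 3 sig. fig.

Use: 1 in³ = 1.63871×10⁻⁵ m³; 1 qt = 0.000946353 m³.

48.4 cm³ × 10⁻⁶ = 4.84×10⁻⁵ m³
0.315 L × 0.001 = 3.15×10⁻⁴ m³
463 mL × 10⁻⁶ = 4.63×10⁻⁴ m³
0.154 qt × 0.000946353 = 1.45738×10⁻⁴ m³
Result: 4.84×10⁻⁵ + 3.15×10⁻⁴ + 4.63×10⁻⁴ − 1.45738×10⁻⁴ = 6.80662×10⁻⁴ m³
In in³: 6.80662×10⁻⁴ / 1.63871×10⁻⁵ = 41.5365 in³

41.5 in³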